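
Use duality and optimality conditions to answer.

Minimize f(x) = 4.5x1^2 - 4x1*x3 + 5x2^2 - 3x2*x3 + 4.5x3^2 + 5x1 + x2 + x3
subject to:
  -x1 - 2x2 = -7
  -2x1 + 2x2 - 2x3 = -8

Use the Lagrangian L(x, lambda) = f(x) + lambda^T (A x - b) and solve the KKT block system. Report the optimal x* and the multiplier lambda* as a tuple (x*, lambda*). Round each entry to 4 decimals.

Form the Lagrangian:
  L(x, lambda) = (1/2) x^T Q x + c^T x + lambda^T (A x - b)
Stationarity (grad_x L = 0): Q x + c + A^T lambda = 0.
Primal feasibility: A x = b.

This gives the KKT block system:
  [ Q   A^T ] [ x     ]   [-c ]
  [ A    0  ] [ lambda ] = [ b ]

Solving the linear system:
  x*      = (3.0255, 1.9873, 2.9618)
  lambda* = (10.7898, 4.7962)
  f(x*)   = 66.9873

x* = (3.0255, 1.9873, 2.9618), lambda* = (10.7898, 4.7962)


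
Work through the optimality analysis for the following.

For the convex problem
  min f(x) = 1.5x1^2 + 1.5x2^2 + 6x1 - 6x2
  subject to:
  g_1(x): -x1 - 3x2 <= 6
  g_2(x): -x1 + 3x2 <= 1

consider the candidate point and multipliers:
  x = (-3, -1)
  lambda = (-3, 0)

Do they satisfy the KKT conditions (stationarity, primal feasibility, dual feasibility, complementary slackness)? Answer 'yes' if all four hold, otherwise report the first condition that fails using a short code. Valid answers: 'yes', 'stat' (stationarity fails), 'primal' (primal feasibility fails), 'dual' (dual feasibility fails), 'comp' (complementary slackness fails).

Gradient of f: grad f(x) = Q x + c = (-3, -9)
Constraint values g_i(x) = a_i^T x - b_i:
  g_1((-3, -1)) = 0
  g_2((-3, -1)) = -1
Stationarity residual: grad f(x) + sum_i lambda_i a_i = (0, 0)
  -> stationarity OK
Primal feasibility (all g_i <= 0): OK
Dual feasibility (all lambda_i >= 0): FAILS
Complementary slackness (lambda_i * g_i(x) = 0 for all i): OK

Verdict: the first failing condition is dual_feasibility -> dual.

dual


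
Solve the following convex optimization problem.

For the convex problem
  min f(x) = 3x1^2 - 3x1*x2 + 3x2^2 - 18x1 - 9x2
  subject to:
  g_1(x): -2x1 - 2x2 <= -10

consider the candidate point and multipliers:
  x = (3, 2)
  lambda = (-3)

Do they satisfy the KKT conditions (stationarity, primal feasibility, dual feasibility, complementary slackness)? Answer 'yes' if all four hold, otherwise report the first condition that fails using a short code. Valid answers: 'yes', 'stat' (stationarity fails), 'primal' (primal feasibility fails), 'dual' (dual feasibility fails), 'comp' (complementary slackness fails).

Gradient of f: grad f(x) = Q x + c = (-6, -6)
Constraint values g_i(x) = a_i^T x - b_i:
  g_1((3, 2)) = 0
Stationarity residual: grad f(x) + sum_i lambda_i a_i = (0, 0)
  -> stationarity OK
Primal feasibility (all g_i <= 0): OK
Dual feasibility (all lambda_i >= 0): FAILS
Complementary slackness (lambda_i * g_i(x) = 0 for all i): OK

Verdict: the first failing condition is dual_feasibility -> dual.

dual


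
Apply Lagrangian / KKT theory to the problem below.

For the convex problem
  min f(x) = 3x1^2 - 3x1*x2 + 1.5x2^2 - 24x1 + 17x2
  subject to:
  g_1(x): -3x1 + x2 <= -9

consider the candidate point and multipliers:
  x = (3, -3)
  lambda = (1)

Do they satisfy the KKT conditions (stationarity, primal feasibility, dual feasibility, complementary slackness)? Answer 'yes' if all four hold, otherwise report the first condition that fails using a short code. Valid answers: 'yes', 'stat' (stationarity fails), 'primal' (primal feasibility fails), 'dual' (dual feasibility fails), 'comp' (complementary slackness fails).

Gradient of f: grad f(x) = Q x + c = (3, -1)
Constraint values g_i(x) = a_i^T x - b_i:
  g_1((3, -3)) = -3
Stationarity residual: grad f(x) + sum_i lambda_i a_i = (0, 0)
  -> stationarity OK
Primal feasibility (all g_i <= 0): OK
Dual feasibility (all lambda_i >= 0): OK
Complementary slackness (lambda_i * g_i(x) = 0 for all i): FAILS

Verdict: the first failing condition is complementary_slackness -> comp.

comp


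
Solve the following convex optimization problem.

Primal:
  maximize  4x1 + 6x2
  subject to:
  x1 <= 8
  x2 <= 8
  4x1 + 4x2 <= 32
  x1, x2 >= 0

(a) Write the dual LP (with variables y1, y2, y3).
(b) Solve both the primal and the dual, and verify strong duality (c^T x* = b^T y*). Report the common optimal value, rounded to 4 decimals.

The standard primal-dual pair for 'max c^T x s.t. A x <= b, x >= 0' is:
  Dual:  min b^T y  s.t.  A^T y >= c,  y >= 0.

So the dual LP is:
  minimize  8y1 + 8y2 + 32y3
  subject to:
    y1 + 4y3 >= 4
    y2 + 4y3 >= 6
    y1, y2, y3 >= 0

Solving the primal: x* = (0, 8).
  primal value c^T x* = 48.
Solving the dual: y* = (0, 0, 1.5).
  dual value b^T y* = 48.
Strong duality: c^T x* = b^T y*. Confirmed.

48


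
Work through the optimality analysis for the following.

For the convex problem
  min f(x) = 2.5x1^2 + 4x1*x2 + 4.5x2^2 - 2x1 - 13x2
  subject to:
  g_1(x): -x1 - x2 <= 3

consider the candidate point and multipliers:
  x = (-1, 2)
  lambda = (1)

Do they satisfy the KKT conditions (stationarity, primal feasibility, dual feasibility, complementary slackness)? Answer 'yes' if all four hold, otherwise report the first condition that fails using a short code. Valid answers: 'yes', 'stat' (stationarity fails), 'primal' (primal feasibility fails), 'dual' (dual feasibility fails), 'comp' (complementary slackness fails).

Gradient of f: grad f(x) = Q x + c = (1, 1)
Constraint values g_i(x) = a_i^T x - b_i:
  g_1((-1, 2)) = -4
Stationarity residual: grad f(x) + sum_i lambda_i a_i = (0, 0)
  -> stationarity OK
Primal feasibility (all g_i <= 0): OK
Dual feasibility (all lambda_i >= 0): OK
Complementary slackness (lambda_i * g_i(x) = 0 for all i): FAILS

Verdict: the first failing condition is complementary_slackness -> comp.

comp


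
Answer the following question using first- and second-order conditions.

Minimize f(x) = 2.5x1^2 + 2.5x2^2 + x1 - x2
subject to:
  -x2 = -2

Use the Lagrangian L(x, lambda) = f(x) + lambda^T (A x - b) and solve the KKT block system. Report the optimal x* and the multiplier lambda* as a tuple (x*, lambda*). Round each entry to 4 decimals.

Form the Lagrangian:
  L(x, lambda) = (1/2) x^T Q x + c^T x + lambda^T (A x - b)
Stationarity (grad_x L = 0): Q x + c + A^T lambda = 0.
Primal feasibility: A x = b.

This gives the KKT block system:
  [ Q   A^T ] [ x     ]   [-c ]
  [ A    0  ] [ lambda ] = [ b ]

Solving the linear system:
  x*      = (-0.2, 2)
  lambda* = (9)
  f(x*)   = 7.9

x* = (-0.2, 2), lambda* = (9)


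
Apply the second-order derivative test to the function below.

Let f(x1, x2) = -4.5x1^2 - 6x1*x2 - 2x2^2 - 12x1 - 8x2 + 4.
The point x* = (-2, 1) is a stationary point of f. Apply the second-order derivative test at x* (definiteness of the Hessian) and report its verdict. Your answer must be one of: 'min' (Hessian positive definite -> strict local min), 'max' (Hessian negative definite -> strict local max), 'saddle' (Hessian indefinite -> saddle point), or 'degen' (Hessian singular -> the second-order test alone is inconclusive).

Compute the Hessian H = grad^2 f:
  H = [[-9, -6], [-6, -4]]
Verify stationarity: grad f(x*) = H x* + g = (0, 0).
Eigenvalues of H: -13, 0.
H has a zero eigenvalue (singular; negative semidefinite but not definite), so H is neither positive definite, negative definite, nor indefinite. The second-order test alone is inconclusive -> degen.
(Indeed, f is constant along the null direction of H through x*, so x* is not a strict local extremum.)

degen


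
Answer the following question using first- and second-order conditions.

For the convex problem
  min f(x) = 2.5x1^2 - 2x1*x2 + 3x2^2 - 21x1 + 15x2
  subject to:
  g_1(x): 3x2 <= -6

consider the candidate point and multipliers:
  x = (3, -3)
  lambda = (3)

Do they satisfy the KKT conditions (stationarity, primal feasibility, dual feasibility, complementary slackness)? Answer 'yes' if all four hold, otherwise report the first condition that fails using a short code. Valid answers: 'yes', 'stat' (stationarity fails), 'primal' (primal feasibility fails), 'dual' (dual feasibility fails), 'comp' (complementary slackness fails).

Gradient of f: grad f(x) = Q x + c = (0, -9)
Constraint values g_i(x) = a_i^T x - b_i:
  g_1((3, -3)) = -3
Stationarity residual: grad f(x) + sum_i lambda_i a_i = (0, 0)
  -> stationarity OK
Primal feasibility (all g_i <= 0): OK
Dual feasibility (all lambda_i >= 0): OK
Complementary slackness (lambda_i * g_i(x) = 0 for all i): FAILS

Verdict: the first failing condition is complementary_slackness -> comp.

comp


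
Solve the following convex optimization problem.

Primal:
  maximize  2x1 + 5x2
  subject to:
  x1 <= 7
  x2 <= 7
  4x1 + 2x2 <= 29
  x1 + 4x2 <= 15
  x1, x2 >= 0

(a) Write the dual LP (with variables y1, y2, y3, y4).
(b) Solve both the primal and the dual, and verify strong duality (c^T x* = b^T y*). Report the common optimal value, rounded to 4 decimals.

The standard primal-dual pair for 'max c^T x s.t. A x <= b, x >= 0' is:
  Dual:  min b^T y  s.t.  A^T y >= c,  y >= 0.

So the dual LP is:
  minimize  7y1 + 7y2 + 29y3 + 15y4
  subject to:
    y1 + 4y3 + y4 >= 2
    y2 + 2y3 + 4y4 >= 5
    y1, y2, y3, y4 >= 0

Solving the primal: x* = (6.1429, 2.2143).
  primal value c^T x* = 23.3571.
Solving the dual: y* = (0, 0, 0.2143, 1.1429).
  dual value b^T y* = 23.3571.
Strong duality: c^T x* = b^T y*. Confirmed.

23.3571


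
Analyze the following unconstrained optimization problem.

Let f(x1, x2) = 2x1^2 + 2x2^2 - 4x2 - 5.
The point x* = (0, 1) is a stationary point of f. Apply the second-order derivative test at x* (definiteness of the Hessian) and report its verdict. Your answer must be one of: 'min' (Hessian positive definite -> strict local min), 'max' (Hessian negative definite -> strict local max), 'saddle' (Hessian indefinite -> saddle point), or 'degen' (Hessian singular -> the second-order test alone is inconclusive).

Compute the Hessian H = grad^2 f:
  H = [[4, 0], [0, 4]]
Verify stationarity: grad f(x*) = H x* + g = (0, 0).
Eigenvalues of H: 4, 4.
Both eigenvalues > 0, so H is positive definite -> x* is a strict local min.

min


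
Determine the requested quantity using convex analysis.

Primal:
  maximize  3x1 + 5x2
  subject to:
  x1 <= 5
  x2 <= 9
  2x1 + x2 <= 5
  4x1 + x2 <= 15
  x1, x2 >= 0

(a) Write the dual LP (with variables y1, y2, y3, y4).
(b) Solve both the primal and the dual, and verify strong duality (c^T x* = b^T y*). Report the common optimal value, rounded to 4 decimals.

The standard primal-dual pair for 'max c^T x s.t. A x <= b, x >= 0' is:
  Dual:  min b^T y  s.t.  A^T y >= c,  y >= 0.

So the dual LP is:
  minimize  5y1 + 9y2 + 5y3 + 15y4
  subject to:
    y1 + 2y3 + 4y4 >= 3
    y2 + y3 + y4 >= 5
    y1, y2, y3, y4 >= 0

Solving the primal: x* = (0, 5).
  primal value c^T x* = 25.
Solving the dual: y* = (0, 0, 5, 0).
  dual value b^T y* = 25.
Strong duality: c^T x* = b^T y*. Confirmed.

25


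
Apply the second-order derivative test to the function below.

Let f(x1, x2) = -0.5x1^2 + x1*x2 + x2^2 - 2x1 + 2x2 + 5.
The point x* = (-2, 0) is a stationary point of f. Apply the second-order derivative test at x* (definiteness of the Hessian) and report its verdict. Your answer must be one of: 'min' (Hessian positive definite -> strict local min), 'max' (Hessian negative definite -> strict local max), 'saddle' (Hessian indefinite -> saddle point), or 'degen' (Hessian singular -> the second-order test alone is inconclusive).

Compute the Hessian H = grad^2 f:
  H = [[-1, 1], [1, 2]]
Verify stationarity: grad f(x*) = H x* + g = (0, 0).
Eigenvalues of H: -1.3028, 2.3028.
Eigenvalues have mixed signs, so H is indefinite -> x* is a saddle point.

saddle


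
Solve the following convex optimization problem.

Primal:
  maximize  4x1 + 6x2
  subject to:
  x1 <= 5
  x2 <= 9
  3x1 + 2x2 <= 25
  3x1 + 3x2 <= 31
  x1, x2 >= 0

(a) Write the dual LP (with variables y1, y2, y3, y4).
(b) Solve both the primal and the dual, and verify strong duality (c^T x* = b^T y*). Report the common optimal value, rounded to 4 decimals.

The standard primal-dual pair for 'max c^T x s.t. A x <= b, x >= 0' is:
  Dual:  min b^T y  s.t.  A^T y >= c,  y >= 0.

So the dual LP is:
  minimize  5y1 + 9y2 + 25y3 + 31y4
  subject to:
    y1 + 3y3 + 3y4 >= 4
    y2 + 2y3 + 3y4 >= 6
    y1, y2, y3, y4 >= 0

Solving the primal: x* = (1.3333, 9).
  primal value c^T x* = 59.3333.
Solving the dual: y* = (0, 2, 0, 1.3333).
  dual value b^T y* = 59.3333.
Strong duality: c^T x* = b^T y*. Confirmed.

59.3333


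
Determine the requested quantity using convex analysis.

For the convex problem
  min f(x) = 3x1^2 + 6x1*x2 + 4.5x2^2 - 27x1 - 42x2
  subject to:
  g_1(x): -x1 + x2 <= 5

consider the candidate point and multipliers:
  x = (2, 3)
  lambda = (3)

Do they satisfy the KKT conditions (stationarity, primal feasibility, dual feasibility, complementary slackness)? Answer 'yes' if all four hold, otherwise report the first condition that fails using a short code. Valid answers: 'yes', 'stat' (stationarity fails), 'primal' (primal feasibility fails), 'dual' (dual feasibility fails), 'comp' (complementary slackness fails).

Gradient of f: grad f(x) = Q x + c = (3, -3)
Constraint values g_i(x) = a_i^T x - b_i:
  g_1((2, 3)) = -4
Stationarity residual: grad f(x) + sum_i lambda_i a_i = (0, 0)
  -> stationarity OK
Primal feasibility (all g_i <= 0): OK
Dual feasibility (all lambda_i >= 0): OK
Complementary slackness (lambda_i * g_i(x) = 0 for all i): FAILS

Verdict: the first failing condition is complementary_slackness -> comp.

comp


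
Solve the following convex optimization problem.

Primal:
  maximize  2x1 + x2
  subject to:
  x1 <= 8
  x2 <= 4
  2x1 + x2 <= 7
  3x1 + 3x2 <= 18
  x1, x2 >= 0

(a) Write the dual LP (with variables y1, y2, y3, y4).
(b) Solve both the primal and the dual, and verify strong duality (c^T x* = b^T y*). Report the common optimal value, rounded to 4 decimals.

The standard primal-dual pair for 'max c^T x s.t. A x <= b, x >= 0' is:
  Dual:  min b^T y  s.t.  A^T y >= c,  y >= 0.

So the dual LP is:
  minimize  8y1 + 4y2 + 7y3 + 18y4
  subject to:
    y1 + 2y3 + 3y4 >= 2
    y2 + y3 + 3y4 >= 1
    y1, y2, y3, y4 >= 0

Solving the primal: x* = (1.5, 4).
  primal value c^T x* = 7.
Solving the dual: y* = (0, 0, 1, 0).
  dual value b^T y* = 7.
Strong duality: c^T x* = b^T y*. Confirmed.

7


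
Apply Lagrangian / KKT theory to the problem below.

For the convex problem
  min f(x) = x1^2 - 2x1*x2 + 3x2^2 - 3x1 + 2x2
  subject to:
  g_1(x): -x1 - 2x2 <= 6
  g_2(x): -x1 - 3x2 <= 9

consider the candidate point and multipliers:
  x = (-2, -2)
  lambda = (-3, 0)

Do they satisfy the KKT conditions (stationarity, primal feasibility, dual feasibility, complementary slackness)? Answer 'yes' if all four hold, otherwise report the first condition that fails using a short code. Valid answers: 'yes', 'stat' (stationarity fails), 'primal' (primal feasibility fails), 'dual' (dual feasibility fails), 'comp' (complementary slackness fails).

Gradient of f: grad f(x) = Q x + c = (-3, -6)
Constraint values g_i(x) = a_i^T x - b_i:
  g_1((-2, -2)) = 0
  g_2((-2, -2)) = -1
Stationarity residual: grad f(x) + sum_i lambda_i a_i = (0, 0)
  -> stationarity OK
Primal feasibility (all g_i <= 0): OK
Dual feasibility (all lambda_i >= 0): FAILS
Complementary slackness (lambda_i * g_i(x) = 0 for all i): OK

Verdict: the first failing condition is dual_feasibility -> dual.

dual


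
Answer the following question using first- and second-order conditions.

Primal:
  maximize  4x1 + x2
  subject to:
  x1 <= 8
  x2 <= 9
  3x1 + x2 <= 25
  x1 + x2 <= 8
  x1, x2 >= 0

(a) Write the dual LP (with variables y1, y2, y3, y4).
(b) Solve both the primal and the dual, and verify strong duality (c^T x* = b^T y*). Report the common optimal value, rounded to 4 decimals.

The standard primal-dual pair for 'max c^T x s.t. A x <= b, x >= 0' is:
  Dual:  min b^T y  s.t.  A^T y >= c,  y >= 0.

So the dual LP is:
  minimize  8y1 + 9y2 + 25y3 + 8y4
  subject to:
    y1 + 3y3 + y4 >= 4
    y2 + y3 + y4 >= 1
    y1, y2, y3, y4 >= 0

Solving the primal: x* = (8, 0).
  primal value c^T x* = 32.
Solving the dual: y* = (3, 0, 0, 1).
  dual value b^T y* = 32.
Strong duality: c^T x* = b^T y*. Confirmed.

32


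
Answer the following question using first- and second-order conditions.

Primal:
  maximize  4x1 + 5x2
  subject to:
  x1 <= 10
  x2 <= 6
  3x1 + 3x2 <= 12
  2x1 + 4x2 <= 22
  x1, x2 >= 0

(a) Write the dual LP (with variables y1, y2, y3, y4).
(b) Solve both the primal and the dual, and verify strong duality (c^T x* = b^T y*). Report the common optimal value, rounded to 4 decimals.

The standard primal-dual pair for 'max c^T x s.t. A x <= b, x >= 0' is:
  Dual:  min b^T y  s.t.  A^T y >= c,  y >= 0.

So the dual LP is:
  minimize  10y1 + 6y2 + 12y3 + 22y4
  subject to:
    y1 + 3y3 + 2y4 >= 4
    y2 + 3y3 + 4y4 >= 5
    y1, y2, y3, y4 >= 0

Solving the primal: x* = (0, 4).
  primal value c^T x* = 20.
Solving the dual: y* = (0, 0, 1.6667, 0).
  dual value b^T y* = 20.
Strong duality: c^T x* = b^T y*. Confirmed.

20


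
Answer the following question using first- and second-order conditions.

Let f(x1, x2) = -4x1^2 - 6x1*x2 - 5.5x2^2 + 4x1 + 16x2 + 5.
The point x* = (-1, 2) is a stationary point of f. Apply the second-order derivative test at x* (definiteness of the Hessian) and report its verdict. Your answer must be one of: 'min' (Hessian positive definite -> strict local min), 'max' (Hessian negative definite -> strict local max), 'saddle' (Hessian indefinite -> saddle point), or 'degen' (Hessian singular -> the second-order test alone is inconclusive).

Compute the Hessian H = grad^2 f:
  H = [[-8, -6], [-6, -11]]
Verify stationarity: grad f(x*) = H x* + g = (0, 0).
Eigenvalues of H: -15.6847, -3.3153.
Both eigenvalues < 0, so H is negative definite -> x* is a strict local max.

max


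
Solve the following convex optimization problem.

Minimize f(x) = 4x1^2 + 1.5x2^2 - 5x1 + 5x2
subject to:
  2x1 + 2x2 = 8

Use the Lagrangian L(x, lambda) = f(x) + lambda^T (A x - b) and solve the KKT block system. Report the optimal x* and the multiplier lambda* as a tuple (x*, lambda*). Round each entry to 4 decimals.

Form the Lagrangian:
  L(x, lambda) = (1/2) x^T Q x + c^T x + lambda^T (A x - b)
Stationarity (grad_x L = 0): Q x + c + A^T lambda = 0.
Primal feasibility: A x = b.

This gives the KKT block system:
  [ Q   A^T ] [ x     ]   [-c ]
  [ A    0  ] [ lambda ] = [ b ]

Solving the linear system:
  x*      = (2, 2)
  lambda* = (-5.5)
  f(x*)   = 22

x* = (2, 2), lambda* = (-5.5)


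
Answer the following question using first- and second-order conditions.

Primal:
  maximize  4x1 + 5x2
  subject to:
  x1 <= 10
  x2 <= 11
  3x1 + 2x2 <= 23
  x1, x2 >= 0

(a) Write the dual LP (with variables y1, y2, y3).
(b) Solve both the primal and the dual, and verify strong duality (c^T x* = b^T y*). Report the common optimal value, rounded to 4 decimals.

The standard primal-dual pair for 'max c^T x s.t. A x <= b, x >= 0' is:
  Dual:  min b^T y  s.t.  A^T y >= c,  y >= 0.

So the dual LP is:
  minimize  10y1 + 11y2 + 23y3
  subject to:
    y1 + 3y3 >= 4
    y2 + 2y3 >= 5
    y1, y2, y3 >= 0

Solving the primal: x* = (0.3333, 11).
  primal value c^T x* = 56.3333.
Solving the dual: y* = (0, 2.3333, 1.3333).
  dual value b^T y* = 56.3333.
Strong duality: c^T x* = b^T y*. Confirmed.

56.3333


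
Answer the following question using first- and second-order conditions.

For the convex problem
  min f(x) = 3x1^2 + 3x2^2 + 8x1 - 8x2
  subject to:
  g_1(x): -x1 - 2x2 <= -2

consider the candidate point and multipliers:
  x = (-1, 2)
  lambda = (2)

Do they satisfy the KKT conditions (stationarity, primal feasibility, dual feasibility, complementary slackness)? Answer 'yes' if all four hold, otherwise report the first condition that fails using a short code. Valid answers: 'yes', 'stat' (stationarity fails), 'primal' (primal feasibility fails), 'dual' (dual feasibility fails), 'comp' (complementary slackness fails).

Gradient of f: grad f(x) = Q x + c = (2, 4)
Constraint values g_i(x) = a_i^T x - b_i:
  g_1((-1, 2)) = -1
Stationarity residual: grad f(x) + sum_i lambda_i a_i = (0, 0)
  -> stationarity OK
Primal feasibility (all g_i <= 0): OK
Dual feasibility (all lambda_i >= 0): OK
Complementary slackness (lambda_i * g_i(x) = 0 for all i): FAILS

Verdict: the first failing condition is complementary_slackness -> comp.

comp


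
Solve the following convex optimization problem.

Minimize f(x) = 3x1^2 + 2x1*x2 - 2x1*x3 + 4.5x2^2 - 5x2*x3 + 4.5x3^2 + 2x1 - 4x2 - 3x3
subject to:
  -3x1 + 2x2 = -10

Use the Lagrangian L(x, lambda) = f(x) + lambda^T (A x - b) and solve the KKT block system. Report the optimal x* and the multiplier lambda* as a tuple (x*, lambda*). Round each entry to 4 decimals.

Form the Lagrangian:
  L(x, lambda) = (1/2) x^T Q x + c^T x + lambda^T (A x - b)
Stationarity (grad_x L = 0): Q x + c + A^T lambda = 0.
Primal feasibility: A x = b.

This gives the KKT block system:
  [ Q   A^T ] [ x     ]   [-c ]
  [ A    0  ] [ lambda ] = [ b ]

Solving the linear system:
  x*      = (2.6225, -1.0662, 0.3238)
  lambda* = (4.985)
  f(x*)   = 29.1944

x* = (2.6225, -1.0662, 0.3238), lambda* = (4.985)


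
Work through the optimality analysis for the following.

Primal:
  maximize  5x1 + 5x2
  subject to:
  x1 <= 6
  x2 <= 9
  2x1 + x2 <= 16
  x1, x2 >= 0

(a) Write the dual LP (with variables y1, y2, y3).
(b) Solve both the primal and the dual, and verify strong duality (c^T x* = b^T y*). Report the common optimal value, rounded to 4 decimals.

The standard primal-dual pair for 'max c^T x s.t. A x <= b, x >= 0' is:
  Dual:  min b^T y  s.t.  A^T y >= c,  y >= 0.

So the dual LP is:
  minimize  6y1 + 9y2 + 16y3
  subject to:
    y1 + 2y3 >= 5
    y2 + y3 >= 5
    y1, y2, y3 >= 0

Solving the primal: x* = (3.5, 9).
  primal value c^T x* = 62.5.
Solving the dual: y* = (0, 2.5, 2.5).
  dual value b^T y* = 62.5.
Strong duality: c^T x* = b^T y*. Confirmed.

62.5


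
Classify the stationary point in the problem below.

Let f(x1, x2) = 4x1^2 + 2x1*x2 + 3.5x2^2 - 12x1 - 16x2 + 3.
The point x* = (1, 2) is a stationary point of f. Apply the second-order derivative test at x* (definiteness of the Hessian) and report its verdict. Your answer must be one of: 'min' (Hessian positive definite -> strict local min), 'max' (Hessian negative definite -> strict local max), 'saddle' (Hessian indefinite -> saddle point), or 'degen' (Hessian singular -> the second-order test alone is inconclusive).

Compute the Hessian H = grad^2 f:
  H = [[8, 2], [2, 7]]
Verify stationarity: grad f(x*) = H x* + g = (0, 0).
Eigenvalues of H: 5.4384, 9.5616.
Both eigenvalues > 0, so H is positive definite -> x* is a strict local min.

min


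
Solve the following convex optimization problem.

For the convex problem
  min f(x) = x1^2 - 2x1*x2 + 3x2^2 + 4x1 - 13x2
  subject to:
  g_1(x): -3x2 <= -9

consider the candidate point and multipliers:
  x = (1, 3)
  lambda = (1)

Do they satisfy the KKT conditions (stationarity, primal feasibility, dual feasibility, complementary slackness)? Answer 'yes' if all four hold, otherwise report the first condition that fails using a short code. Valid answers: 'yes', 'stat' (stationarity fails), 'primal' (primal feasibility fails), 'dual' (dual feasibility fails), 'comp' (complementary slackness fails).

Gradient of f: grad f(x) = Q x + c = (0, 3)
Constraint values g_i(x) = a_i^T x - b_i:
  g_1((1, 3)) = 0
Stationarity residual: grad f(x) + sum_i lambda_i a_i = (0, 0)
  -> stationarity OK
Primal feasibility (all g_i <= 0): OK
Dual feasibility (all lambda_i >= 0): OK
Complementary slackness (lambda_i * g_i(x) = 0 for all i): OK

Verdict: yes, KKT holds.

yes


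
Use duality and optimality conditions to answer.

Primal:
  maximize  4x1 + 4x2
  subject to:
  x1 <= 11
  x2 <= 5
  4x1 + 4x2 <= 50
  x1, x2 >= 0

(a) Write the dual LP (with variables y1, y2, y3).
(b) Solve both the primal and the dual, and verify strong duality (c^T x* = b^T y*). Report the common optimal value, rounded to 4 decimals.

The standard primal-dual pair for 'max c^T x s.t. A x <= b, x >= 0' is:
  Dual:  min b^T y  s.t.  A^T y >= c,  y >= 0.

So the dual LP is:
  minimize  11y1 + 5y2 + 50y3
  subject to:
    y1 + 4y3 >= 4
    y2 + 4y3 >= 4
    y1, y2, y3 >= 0

Solving the primal: x* = (7.5, 5).
  primal value c^T x* = 50.
Solving the dual: y* = (0, 0, 1).
  dual value b^T y* = 50.
Strong duality: c^T x* = b^T y*. Confirmed.

50


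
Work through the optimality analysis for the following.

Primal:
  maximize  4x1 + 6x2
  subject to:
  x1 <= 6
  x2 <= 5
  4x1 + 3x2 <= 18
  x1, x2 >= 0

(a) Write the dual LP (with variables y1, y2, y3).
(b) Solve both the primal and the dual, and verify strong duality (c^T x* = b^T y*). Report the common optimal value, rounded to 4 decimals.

The standard primal-dual pair for 'max c^T x s.t. A x <= b, x >= 0' is:
  Dual:  min b^T y  s.t.  A^T y >= c,  y >= 0.

So the dual LP is:
  minimize  6y1 + 5y2 + 18y3
  subject to:
    y1 + 4y3 >= 4
    y2 + 3y3 >= 6
    y1, y2, y3 >= 0

Solving the primal: x* = (0.75, 5).
  primal value c^T x* = 33.
Solving the dual: y* = (0, 3, 1).
  dual value b^T y* = 33.
Strong duality: c^T x* = b^T y*. Confirmed.

33


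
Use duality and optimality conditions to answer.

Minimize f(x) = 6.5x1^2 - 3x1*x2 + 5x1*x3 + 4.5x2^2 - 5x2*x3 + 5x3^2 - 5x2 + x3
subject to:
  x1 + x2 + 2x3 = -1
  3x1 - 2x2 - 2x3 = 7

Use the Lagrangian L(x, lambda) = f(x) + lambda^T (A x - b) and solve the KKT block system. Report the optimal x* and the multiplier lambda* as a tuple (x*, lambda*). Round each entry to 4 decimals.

Form the Lagrangian:
  L(x, lambda) = (1/2) x^T Q x + c^T x + lambda^T (A x - b)
Stationarity (grad_x L = 0): Q x + c + A^T lambda = 0.
Primal feasibility: A x = b.

This gives the KKT block system:
  [ Q   A^T ] [ x     ]   [-c ]
  [ A    0  ] [ lambda ] = [ b ]

Solving the linear system:
  x*      = (1.4621, -0.1516, -1.1553)
  lambda* = (-2.4898, -3.732)
  f(x*)   = 11.6183

x* = (1.4621, -0.1516, -1.1553), lambda* = (-2.4898, -3.732)


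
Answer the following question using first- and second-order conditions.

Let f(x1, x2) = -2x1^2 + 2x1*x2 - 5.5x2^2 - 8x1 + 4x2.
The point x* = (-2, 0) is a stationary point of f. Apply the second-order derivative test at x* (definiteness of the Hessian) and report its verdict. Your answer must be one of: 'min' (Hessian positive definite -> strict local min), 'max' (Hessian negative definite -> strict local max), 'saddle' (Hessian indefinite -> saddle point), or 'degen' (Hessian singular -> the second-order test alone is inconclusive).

Compute the Hessian H = grad^2 f:
  H = [[-4, 2], [2, -11]]
Verify stationarity: grad f(x*) = H x* + g = (0, 0).
Eigenvalues of H: -11.5311, -3.4689.
Both eigenvalues < 0, so H is negative definite -> x* is a strict local max.

max


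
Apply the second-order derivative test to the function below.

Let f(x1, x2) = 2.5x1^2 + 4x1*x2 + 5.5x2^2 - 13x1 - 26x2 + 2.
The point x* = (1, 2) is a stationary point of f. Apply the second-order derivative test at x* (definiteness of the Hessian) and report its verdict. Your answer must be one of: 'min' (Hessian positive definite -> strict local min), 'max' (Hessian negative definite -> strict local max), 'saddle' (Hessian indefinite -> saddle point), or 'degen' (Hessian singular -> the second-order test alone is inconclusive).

Compute the Hessian H = grad^2 f:
  H = [[5, 4], [4, 11]]
Verify stationarity: grad f(x*) = H x* + g = (0, 0).
Eigenvalues of H: 3, 13.
Both eigenvalues > 0, so H is positive definite -> x* is a strict local min.

min


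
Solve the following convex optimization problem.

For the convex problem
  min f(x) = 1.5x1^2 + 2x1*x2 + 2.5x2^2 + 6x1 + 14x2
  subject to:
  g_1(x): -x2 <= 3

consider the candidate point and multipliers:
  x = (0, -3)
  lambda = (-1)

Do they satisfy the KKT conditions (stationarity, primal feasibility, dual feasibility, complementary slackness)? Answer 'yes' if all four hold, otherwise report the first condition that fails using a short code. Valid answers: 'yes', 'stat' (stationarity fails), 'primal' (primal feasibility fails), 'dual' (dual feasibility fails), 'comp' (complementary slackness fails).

Gradient of f: grad f(x) = Q x + c = (0, -1)
Constraint values g_i(x) = a_i^T x - b_i:
  g_1((0, -3)) = 0
Stationarity residual: grad f(x) + sum_i lambda_i a_i = (0, 0)
  -> stationarity OK
Primal feasibility (all g_i <= 0): OK
Dual feasibility (all lambda_i >= 0): FAILS
Complementary slackness (lambda_i * g_i(x) = 0 for all i): OK

Verdict: the first failing condition is dual_feasibility -> dual.

dual


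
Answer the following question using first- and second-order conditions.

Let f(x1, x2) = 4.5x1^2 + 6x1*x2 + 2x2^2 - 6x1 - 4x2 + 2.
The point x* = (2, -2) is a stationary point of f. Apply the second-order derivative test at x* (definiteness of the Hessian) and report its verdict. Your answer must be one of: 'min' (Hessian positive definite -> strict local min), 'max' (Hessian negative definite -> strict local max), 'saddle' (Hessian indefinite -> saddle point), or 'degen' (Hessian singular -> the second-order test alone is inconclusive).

Compute the Hessian H = grad^2 f:
  H = [[9, 6], [6, 4]]
Verify stationarity: grad f(x*) = H x* + g = (0, 0).
Eigenvalues of H: 0, 13.
H has a zero eigenvalue (singular; positive semidefinite but not definite), so H is neither positive definite, negative definite, nor indefinite. The second-order test alone is inconclusive -> degen.
(Indeed, f is constant along the null direction of H through x*, so x* is not a strict local extremum.)

degen


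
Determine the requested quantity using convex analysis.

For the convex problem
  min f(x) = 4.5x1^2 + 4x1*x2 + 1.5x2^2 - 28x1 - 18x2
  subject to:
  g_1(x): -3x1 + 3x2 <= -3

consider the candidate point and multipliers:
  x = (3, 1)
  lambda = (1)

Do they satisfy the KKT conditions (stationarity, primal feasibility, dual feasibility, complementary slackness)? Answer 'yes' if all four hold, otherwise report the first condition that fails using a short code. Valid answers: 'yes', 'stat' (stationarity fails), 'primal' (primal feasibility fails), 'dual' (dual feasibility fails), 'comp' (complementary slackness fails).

Gradient of f: grad f(x) = Q x + c = (3, -3)
Constraint values g_i(x) = a_i^T x - b_i:
  g_1((3, 1)) = -3
Stationarity residual: grad f(x) + sum_i lambda_i a_i = (0, 0)
  -> stationarity OK
Primal feasibility (all g_i <= 0): OK
Dual feasibility (all lambda_i >= 0): OK
Complementary slackness (lambda_i * g_i(x) = 0 for all i): FAILS

Verdict: the first failing condition is complementary_slackness -> comp.

comp


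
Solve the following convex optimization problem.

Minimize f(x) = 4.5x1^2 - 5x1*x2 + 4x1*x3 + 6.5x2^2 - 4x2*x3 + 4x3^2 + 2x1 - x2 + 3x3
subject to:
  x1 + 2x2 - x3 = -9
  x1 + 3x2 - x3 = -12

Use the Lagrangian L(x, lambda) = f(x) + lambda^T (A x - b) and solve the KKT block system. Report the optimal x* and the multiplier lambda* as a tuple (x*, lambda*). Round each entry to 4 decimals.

Form the Lagrangian:
  L(x, lambda) = (1/2) x^T Q x + c^T x + lambda^T (A x - b)
Stationarity (grad_x L = 0): Q x + c + A^T lambda = 0.
Primal feasibility: A x = b.

This gives the KKT block system:
  [ Q   A^T ] [ x     ]   [-c ]
  [ A    0  ] [ lambda ] = [ b ]

Solving the linear system:
  x*      = (-2.72, -3, 0.28)
  lambda* = (-8.44, 14.8)
  f(x*)   = 50.02

x* = (-2.72, -3, 0.28), lambda* = (-8.44, 14.8)


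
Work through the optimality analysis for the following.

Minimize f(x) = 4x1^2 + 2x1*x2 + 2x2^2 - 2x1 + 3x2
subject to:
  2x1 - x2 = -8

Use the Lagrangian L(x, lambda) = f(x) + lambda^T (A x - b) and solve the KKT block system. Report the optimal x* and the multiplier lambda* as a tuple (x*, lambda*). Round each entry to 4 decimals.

Form the Lagrangian:
  L(x, lambda) = (1/2) x^T Q x + c^T x + lambda^T (A x - b)
Stationarity (grad_x L = 0): Q x + c + A^T lambda = 0.
Primal feasibility: A x = b.

This gives the KKT block system:
  [ Q   A^T ] [ x     ]   [-c ]
  [ A    0  ] [ lambda ] = [ b ]

Solving the linear system:
  x*      = (-2.625, 2.75)
  lambda* = (8.75)
  f(x*)   = 41.75

x* = (-2.625, 2.75), lambda* = (8.75)


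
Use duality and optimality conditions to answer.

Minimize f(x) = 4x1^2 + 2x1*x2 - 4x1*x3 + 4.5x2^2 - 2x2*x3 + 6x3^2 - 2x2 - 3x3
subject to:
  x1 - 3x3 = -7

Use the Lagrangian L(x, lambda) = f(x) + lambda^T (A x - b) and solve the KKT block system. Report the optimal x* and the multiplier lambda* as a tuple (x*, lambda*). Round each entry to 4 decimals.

Form the Lagrangian:
  L(x, lambda) = (1/2) x^T Q x + c^T x + lambda^T (A x - b)
Stationarity (grad_x L = 0): Q x + c + A^T lambda = 0.
Primal feasibility: A x = b.

This gives the KKT block system:
  [ Q   A^T ] [ x     ]   [-c ]
  [ A    0  ] [ lambda ] = [ b ]

Solving the linear system:
  x*      = (0.0019, 0.7405, 2.334)
  lambda* = (7.8397)
  f(x*)   = 23.1975

x* = (0.0019, 0.7405, 2.334), lambda* = (7.8397)


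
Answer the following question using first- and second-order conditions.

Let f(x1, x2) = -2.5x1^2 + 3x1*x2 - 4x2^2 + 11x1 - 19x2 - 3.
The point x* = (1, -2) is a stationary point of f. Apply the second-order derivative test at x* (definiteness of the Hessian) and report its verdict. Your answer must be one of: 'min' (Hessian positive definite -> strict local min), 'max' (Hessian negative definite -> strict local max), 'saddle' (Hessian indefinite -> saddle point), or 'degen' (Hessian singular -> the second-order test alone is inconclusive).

Compute the Hessian H = grad^2 f:
  H = [[-5, 3], [3, -8]]
Verify stationarity: grad f(x*) = H x* + g = (0, 0).
Eigenvalues of H: -9.8541, -3.1459.
Both eigenvalues < 0, so H is negative definite -> x* is a strict local max.

max


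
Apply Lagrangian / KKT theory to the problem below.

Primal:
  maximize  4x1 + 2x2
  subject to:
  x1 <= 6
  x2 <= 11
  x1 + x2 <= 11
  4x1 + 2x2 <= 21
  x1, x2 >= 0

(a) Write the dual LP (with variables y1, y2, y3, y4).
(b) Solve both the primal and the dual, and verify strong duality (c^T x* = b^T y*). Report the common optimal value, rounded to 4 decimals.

The standard primal-dual pair for 'max c^T x s.t. A x <= b, x >= 0' is:
  Dual:  min b^T y  s.t.  A^T y >= c,  y >= 0.

So the dual LP is:
  minimize  6y1 + 11y2 + 11y3 + 21y4
  subject to:
    y1 + y3 + 4y4 >= 4
    y2 + y3 + 2y4 >= 2
    y1, y2, y3, y4 >= 0

Solving the primal: x* = (0, 10.5).
  primal value c^T x* = 21.
Solving the dual: y* = (0, 0, 0, 1).
  dual value b^T y* = 21.
Strong duality: c^T x* = b^T y*. Confirmed.

21


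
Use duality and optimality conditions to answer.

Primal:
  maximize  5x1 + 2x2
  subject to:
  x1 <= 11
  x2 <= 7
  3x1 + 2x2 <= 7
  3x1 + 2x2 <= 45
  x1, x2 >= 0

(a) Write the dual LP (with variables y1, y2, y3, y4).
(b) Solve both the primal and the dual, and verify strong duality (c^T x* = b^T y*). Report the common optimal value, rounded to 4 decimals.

The standard primal-dual pair for 'max c^T x s.t. A x <= b, x >= 0' is:
  Dual:  min b^T y  s.t.  A^T y >= c,  y >= 0.

So the dual LP is:
  minimize  11y1 + 7y2 + 7y3 + 45y4
  subject to:
    y1 + 3y3 + 3y4 >= 5
    y2 + 2y3 + 2y4 >= 2
    y1, y2, y3, y4 >= 0

Solving the primal: x* = (2.3333, 0).
  primal value c^T x* = 11.6667.
Solving the dual: y* = (0, 0, 1.6667, 0).
  dual value b^T y* = 11.6667.
Strong duality: c^T x* = b^T y*. Confirmed.

11.6667


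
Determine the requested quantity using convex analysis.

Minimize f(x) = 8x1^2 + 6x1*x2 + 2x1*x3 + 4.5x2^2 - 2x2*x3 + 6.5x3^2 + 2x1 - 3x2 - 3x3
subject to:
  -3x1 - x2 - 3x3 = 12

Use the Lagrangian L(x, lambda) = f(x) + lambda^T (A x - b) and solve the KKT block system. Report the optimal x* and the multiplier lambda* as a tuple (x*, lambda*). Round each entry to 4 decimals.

Form the Lagrangian:
  L(x, lambda) = (1/2) x^T Q x + c^T x + lambda^T (A x - b)
Stationarity (grad_x L = 0): Q x + c + A^T lambda = 0.
Primal feasibility: A x = b.

This gives the KKT block system:
  [ Q   A^T ] [ x     ]   [-c ]
  [ A    0  ] [ lambda ] = [ b ]

Solving the linear system:
  x*      = (-1.9256, -0.0737, -2.0498)
  lambda* = (-11.1172)
  f(x*)   = 67.9628

x* = (-1.9256, -0.0737, -2.0498), lambda* = (-11.1172)


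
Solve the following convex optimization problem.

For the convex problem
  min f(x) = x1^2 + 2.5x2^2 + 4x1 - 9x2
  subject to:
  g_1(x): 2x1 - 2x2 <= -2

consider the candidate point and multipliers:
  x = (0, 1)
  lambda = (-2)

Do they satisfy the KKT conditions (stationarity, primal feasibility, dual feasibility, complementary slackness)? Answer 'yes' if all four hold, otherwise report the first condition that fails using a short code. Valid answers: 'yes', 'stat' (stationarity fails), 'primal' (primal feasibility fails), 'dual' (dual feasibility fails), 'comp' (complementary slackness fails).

Gradient of f: grad f(x) = Q x + c = (4, -4)
Constraint values g_i(x) = a_i^T x - b_i:
  g_1((0, 1)) = 0
Stationarity residual: grad f(x) + sum_i lambda_i a_i = (0, 0)
  -> stationarity OK
Primal feasibility (all g_i <= 0): OK
Dual feasibility (all lambda_i >= 0): FAILS
Complementary slackness (lambda_i * g_i(x) = 0 for all i): OK

Verdict: the first failing condition is dual_feasibility -> dual.

dual


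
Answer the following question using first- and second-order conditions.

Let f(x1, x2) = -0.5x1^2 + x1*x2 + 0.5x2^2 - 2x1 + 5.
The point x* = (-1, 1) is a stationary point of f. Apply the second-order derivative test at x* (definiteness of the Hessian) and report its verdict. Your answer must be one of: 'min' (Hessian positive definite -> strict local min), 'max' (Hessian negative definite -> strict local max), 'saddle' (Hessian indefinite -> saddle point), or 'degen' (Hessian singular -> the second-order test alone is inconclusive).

Compute the Hessian H = grad^2 f:
  H = [[-1, 1], [1, 1]]
Verify stationarity: grad f(x*) = H x* + g = (0, 0).
Eigenvalues of H: -1.4142, 1.4142.
Eigenvalues have mixed signs, so H is indefinite -> x* is a saddle point.

saddle


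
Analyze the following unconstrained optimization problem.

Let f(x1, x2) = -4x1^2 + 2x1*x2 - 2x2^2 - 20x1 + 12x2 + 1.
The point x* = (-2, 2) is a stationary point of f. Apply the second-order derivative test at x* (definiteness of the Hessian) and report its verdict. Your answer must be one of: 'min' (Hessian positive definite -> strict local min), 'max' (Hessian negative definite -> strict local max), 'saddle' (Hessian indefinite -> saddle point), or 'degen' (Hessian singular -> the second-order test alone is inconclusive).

Compute the Hessian H = grad^2 f:
  H = [[-8, 2], [2, -4]]
Verify stationarity: grad f(x*) = H x* + g = (0, 0).
Eigenvalues of H: -8.8284, -3.1716.
Both eigenvalues < 0, so H is negative definite -> x* is a strict local max.

max


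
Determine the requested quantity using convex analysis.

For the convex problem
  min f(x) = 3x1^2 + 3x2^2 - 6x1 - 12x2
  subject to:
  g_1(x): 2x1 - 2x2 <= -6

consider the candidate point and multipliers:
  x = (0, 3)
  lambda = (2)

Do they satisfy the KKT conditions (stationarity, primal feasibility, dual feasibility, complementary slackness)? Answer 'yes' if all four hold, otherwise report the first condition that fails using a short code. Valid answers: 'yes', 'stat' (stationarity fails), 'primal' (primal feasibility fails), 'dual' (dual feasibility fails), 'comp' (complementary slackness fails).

Gradient of f: grad f(x) = Q x + c = (-6, 6)
Constraint values g_i(x) = a_i^T x - b_i:
  g_1((0, 3)) = 0
Stationarity residual: grad f(x) + sum_i lambda_i a_i = (-2, 2)
  -> stationarity FAILS
Primal feasibility (all g_i <= 0): OK
Dual feasibility (all lambda_i >= 0): OK
Complementary slackness (lambda_i * g_i(x) = 0 for all i): OK

Verdict: the first failing condition is stationarity -> stat.

stat


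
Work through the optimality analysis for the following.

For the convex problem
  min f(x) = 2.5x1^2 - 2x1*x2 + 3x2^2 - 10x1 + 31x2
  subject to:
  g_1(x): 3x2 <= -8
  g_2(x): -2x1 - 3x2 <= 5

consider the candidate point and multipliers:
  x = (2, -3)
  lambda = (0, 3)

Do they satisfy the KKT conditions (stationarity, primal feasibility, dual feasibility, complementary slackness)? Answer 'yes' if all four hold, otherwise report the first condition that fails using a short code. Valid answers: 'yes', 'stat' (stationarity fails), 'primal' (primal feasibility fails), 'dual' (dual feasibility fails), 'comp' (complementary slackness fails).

Gradient of f: grad f(x) = Q x + c = (6, 9)
Constraint values g_i(x) = a_i^T x - b_i:
  g_1((2, -3)) = -1
  g_2((2, -3)) = 0
Stationarity residual: grad f(x) + sum_i lambda_i a_i = (0, 0)
  -> stationarity OK
Primal feasibility (all g_i <= 0): OK
Dual feasibility (all lambda_i >= 0): OK
Complementary slackness (lambda_i * g_i(x) = 0 for all i): OK

Verdict: yes, KKT holds.

yes
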